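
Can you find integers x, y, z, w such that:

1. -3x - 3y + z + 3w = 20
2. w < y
Yes

Take x = -7, y = 0, z = 2, w = -1. Substituting into each constraint:
  (1) -3(-7) - 3(0) + 2 + 3(-1) = 20 ✓
  (2) -1 < 0 ✓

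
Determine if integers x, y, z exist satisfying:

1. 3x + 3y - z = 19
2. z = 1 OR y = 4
Yes

Take x = 3, y = 4, z = 2. Substituting into each constraint:
  (1) 3(3) + 3(4) + (-2) = 19 ✓
  (2) y = 4, target 4 ✓ (second branch holds)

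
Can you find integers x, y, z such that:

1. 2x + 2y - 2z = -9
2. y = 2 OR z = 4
No

Even the single constraint (2x + 2y - 2z = -9) is infeasible over the integers.

  - 2x + 2y - 2z = -9: every term on the left is divisible by 2, so the LHS ≡ 0 (mod 2), but the RHS -9 is not — no integer solution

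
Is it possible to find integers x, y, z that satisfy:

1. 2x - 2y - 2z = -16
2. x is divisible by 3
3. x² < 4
Yes

Take x = 0, y = 0, z = 8. Substituting into each constraint:
  (1) 2(0) - 2(0) - 2(8) = -16 ✓
  (2) 0 = 3 × 0, remainder 0 ✓
  (3) x² = (0)² = 0, and 0 < 4 ✓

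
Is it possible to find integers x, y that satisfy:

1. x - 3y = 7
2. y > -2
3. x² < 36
Yes

Take x = 4, y = -1. Substituting into each constraint:
  (1) 4 - 3(-1) = 7 ✓
  (2) -1 > -2 ✓
  (3) x² = (4)² = 16, and 16 < 36 ✓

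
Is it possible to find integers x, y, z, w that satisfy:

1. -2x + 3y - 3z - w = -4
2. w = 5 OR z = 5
Yes

Take x = -1, y = 3, z = 5, w = 0. Substituting into each constraint:
  (1) -2(-1) + 3(3) - 3(5) + 0 = -4 ✓
  (2) z = 5, target 5 ✓ (second branch holds)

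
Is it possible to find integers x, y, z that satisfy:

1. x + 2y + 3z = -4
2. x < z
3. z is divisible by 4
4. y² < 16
Yes

Take x = -2, y = -1, z = 0. Substituting into each constraint:
  (1) (-2) + 2(-1) + 3(0) = -4 ✓
  (2) -2 < 0 ✓
  (3) 0 = 4 × 0, remainder 0 ✓
  (4) y² = (-1)² = 1, and 1 < 16 ✓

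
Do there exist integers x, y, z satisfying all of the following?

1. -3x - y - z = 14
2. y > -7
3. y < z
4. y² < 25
Yes

Take x = -5, y = 0, z = 1. Substituting into each constraint:
  (1) -3(-5) + 0 + (-1) = 14 ✓
  (2) 0 > -7 ✓
  (3) 0 < 1 ✓
  (4) y² = (0)² = 0, and 0 < 25 ✓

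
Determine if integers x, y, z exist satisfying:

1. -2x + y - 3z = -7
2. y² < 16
Yes

Take x = 2, y = 0, z = 1. Substituting into each constraint:
  (1) -2(2) + 0 - 3(1) = -7 ✓
  (2) y² = (0)² = 0, and 0 < 16 ✓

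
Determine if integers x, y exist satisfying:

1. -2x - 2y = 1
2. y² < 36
No

Even the single constraint (-2x - 2y = 1) is infeasible over the integers.

  - -2x - 2y = 1: every term on the left is divisible by 2, so the LHS ≡ 0 (mod 2), but the RHS 1 is not — no integer solution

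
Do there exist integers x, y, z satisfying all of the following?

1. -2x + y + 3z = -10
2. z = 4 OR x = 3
Yes

Take x = 3, y = -4, z = 0. Substituting into each constraint:
  (1) -2(3) + (-4) + 3(0) = -10 ✓
  (2) x = 3, target 3 ✓ (second branch holds)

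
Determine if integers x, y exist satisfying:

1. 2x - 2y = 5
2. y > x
No

Even the single constraint (2x - 2y = 5) is infeasible over the integers.

  - 2x - 2y = 5: every term on the left is divisible by 2, so the LHS ≡ 0 (mod 2), but the RHS 5 is not — no integer solution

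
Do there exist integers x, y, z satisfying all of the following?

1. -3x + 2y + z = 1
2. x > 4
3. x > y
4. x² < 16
No

A contradictory subset is {x > 4, x² < 16}. No integer assignment can satisfy these jointly:

  - x > 4: bounds one variable relative to a constant
  - x² < 16: restricts x to |x| ≤ 3

Direct contradiction: the bounds on x require x ≥ 5 and x ≤ 3 simultaneously, which is empty.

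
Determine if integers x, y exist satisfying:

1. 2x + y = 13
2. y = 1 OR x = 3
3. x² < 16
Yes

Take x = 3, y = 7. Substituting into each constraint:
  (1) 2(3) + 7 = 13 ✓
  (2) x = 3, target 3 ✓ (second branch holds)
  (3) x² = (3)² = 9, and 9 < 16 ✓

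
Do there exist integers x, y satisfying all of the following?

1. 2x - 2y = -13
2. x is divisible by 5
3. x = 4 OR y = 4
No

Even the single constraint (2x - 2y = -13) is infeasible over the integers.

  - 2x - 2y = -13: every term on the left is divisible by 2, so the LHS ≡ 0 (mod 2), but the RHS -13 is not — no integer solution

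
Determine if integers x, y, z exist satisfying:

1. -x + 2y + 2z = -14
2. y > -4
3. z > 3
Yes

Take x = 22, y = 0, z = 4. Substituting into each constraint:
  (1) (-22) + 2(0) + 2(4) = -14 ✓
  (2) 0 > -4 ✓
  (3) 4 > 3 ✓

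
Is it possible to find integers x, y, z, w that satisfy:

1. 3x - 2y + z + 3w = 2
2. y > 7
Yes

Take x = 0, y = 8, z = 0, w = 6. Substituting into each constraint:
  (1) 3(0) - 2(8) + 0 + 3(6) = 2 ✓
  (2) 8 > 7 ✓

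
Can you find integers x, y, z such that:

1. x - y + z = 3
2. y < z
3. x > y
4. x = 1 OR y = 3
Yes

Take x = 1, y = 0, z = 2. Substituting into each constraint:
  (1) 1 + 0 + 2 = 3 ✓
  (2) 0 < 2 ✓
  (3) 1 > 0 ✓
  (4) x = 1, target 1 ✓ (first branch holds)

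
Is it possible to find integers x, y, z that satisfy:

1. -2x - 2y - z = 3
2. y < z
Yes

Take x = -2, y = 0, z = 1. Substituting into each constraint:
  (1) -2(-2) - 2(0) + (-1) = 3 ✓
  (2) 0 < 1 ✓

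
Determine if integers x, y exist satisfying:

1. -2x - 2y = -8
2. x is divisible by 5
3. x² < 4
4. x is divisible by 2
Yes

Take x = 0, y = 4. Substituting into each constraint:
  (1) -2(0) - 2(4) = -8 ✓
  (2) 0 = 5 × 0, remainder 0 ✓
  (3) x² = (0)² = 0, and 0 < 4 ✓
  (4) 0 = 2 × 0, remainder 0 ✓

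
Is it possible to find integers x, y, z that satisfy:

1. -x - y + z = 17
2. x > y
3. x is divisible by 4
Yes

Take x = 0, y = -1, z = 16. Substituting into each constraint:
  (1) 0 + 1 + 16 = 17 ✓
  (2) 0 > -1 ✓
  (3) 0 = 4 × 0, remainder 0 ✓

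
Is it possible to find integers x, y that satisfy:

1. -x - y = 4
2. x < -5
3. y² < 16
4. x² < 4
No

A contradictory subset is {x < -5, x² < 4}. No integer assignment can satisfy these jointly:

  - x < -5: bounds one variable relative to a constant
  - x² < 4: restricts x to |x| ≤ 1

Direct contradiction: the bounds on x require x ≥ -1 and x ≤ -6 simultaneously, which is empty.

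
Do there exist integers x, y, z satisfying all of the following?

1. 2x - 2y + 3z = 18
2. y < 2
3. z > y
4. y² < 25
Yes

Take x = 7, y = 1, z = 2. Substituting into each constraint:
  (1) 2(7) - 2(1) + 3(2) = 18 ✓
  (2) 1 < 2 ✓
  (3) 2 > 1 ✓
  (4) y² = (1)² = 1, and 1 < 25 ✓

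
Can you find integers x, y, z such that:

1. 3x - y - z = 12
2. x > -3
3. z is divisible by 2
Yes

Take x = 0, y = -12, z = 0. Substituting into each constraint:
  (1) 3(0) + 12 + 0 = 12 ✓
  (2) 0 > -3 ✓
  (3) 0 = 2 × 0, remainder 0 ✓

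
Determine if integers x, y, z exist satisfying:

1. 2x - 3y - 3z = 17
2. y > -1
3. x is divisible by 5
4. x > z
Yes

Take x = 10, y = 0, z = 1. Substituting into each constraint:
  (1) 2(10) - 3(0) - 3(1) = 17 ✓
  (2) 0 > -1 ✓
  (3) 10 = 5 × 2, remainder 0 ✓
  (4) 10 > 1 ✓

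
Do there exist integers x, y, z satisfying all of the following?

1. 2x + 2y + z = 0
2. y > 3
Yes

Take x = -4, y = 4, z = 0. Substituting into each constraint:
  (1) 2(-4) + 2(4) + 0 = 0 ✓
  (2) 4 > 3 ✓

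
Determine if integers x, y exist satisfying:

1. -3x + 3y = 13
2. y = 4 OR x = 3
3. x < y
No

Even the single constraint (-3x + 3y = 13) is infeasible over the integers.

  - -3x + 3y = 13: every term on the left is divisible by 3, so the LHS ≡ 0 (mod 3), but the RHS 13 is not — no integer solution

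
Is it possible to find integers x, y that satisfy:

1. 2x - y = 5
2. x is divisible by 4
Yes

Take x = 0, y = -5. Substituting into each constraint:
  (1) 2(0) + 5 = 5 ✓
  (2) 0 = 4 × 0, remainder 0 ✓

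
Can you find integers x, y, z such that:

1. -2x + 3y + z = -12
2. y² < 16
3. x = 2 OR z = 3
Yes

Take x = 2, y = -3, z = 1. Substituting into each constraint:
  (1) -2(2) + 3(-3) + 1 = -12 ✓
  (2) y² = (-3)² = 9, and 9 < 16 ✓
  (3) x = 2, target 2 ✓ (first branch holds)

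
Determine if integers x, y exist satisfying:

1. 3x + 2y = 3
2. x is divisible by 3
Yes

Take x = -3, y = 6. Substituting into each constraint:
  (1) 3(-3) + 2(6) = 3 ✓
  (2) -3 = 3 × -1, remainder 0 ✓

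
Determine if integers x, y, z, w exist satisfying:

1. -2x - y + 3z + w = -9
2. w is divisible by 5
Yes

Take x = 4, y = 1, z = 0, w = 0. Substituting into each constraint:
  (1) -2(4) + (-1) + 3(0) + 0 = -9 ✓
  (2) 0 = 5 × 0, remainder 0 ✓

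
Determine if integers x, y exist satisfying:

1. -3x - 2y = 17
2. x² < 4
Yes

Take x = -1, y = -7. Substituting into each constraint:
  (1) -3(-1) - 2(-7) = 17 ✓
  (2) x² = (-1)² = 1, and 1 < 4 ✓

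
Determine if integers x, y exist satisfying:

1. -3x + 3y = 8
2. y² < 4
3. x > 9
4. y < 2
No

Even the single constraint (-3x + 3y = 8) is infeasible over the integers.

  - -3x + 3y = 8: every term on the left is divisible by 3, so the LHS ≡ 0 (mod 3), but the RHS 8 is not — no integer solution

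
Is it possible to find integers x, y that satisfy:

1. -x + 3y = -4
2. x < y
Yes

Take x = -5, y = -3. Substituting into each constraint:
  (1) 5 + 3(-3) = -4 ✓
  (2) -5 < -3 ✓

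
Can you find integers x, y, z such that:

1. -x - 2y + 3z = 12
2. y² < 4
Yes

Take x = 0, y = 0, z = 4. Substituting into each constraint:
  (1) 0 - 2(0) + 3(4) = 12 ✓
  (2) y² = (0)² = 0, and 0 < 4 ✓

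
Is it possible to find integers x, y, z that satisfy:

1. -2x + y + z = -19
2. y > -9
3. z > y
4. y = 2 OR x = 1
Yes

Take x = 12, y = 2, z = 3. Substituting into each constraint:
  (1) -2(12) + 2 + 3 = -19 ✓
  (2) 2 > -9 ✓
  (3) 3 > 2 ✓
  (4) y = 2, target 2 ✓ (first branch holds)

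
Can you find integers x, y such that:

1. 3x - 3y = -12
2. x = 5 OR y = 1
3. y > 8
Yes

Take x = 5, y = 9. Substituting into each constraint:
  (1) 3(5) - 3(9) = -12 ✓
  (2) x = 5, target 5 ✓ (first branch holds)
  (3) 9 > 8 ✓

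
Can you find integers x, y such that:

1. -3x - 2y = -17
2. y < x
Yes

Take x = 5, y = 1. Substituting into each constraint:
  (1) -3(5) - 2(1) = -17 ✓
  (2) 1 < 5 ✓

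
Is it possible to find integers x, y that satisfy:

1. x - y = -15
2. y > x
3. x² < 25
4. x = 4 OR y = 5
Yes

Take x = 4, y = 19. Substituting into each constraint:
  (1) 4 + (-19) = -15 ✓
  (2) 19 > 4 ✓
  (3) x² = (4)² = 16, and 16 < 25 ✓
  (4) x = 4, target 4 ✓ (first branch holds)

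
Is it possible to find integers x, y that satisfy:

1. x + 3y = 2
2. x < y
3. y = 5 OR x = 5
Yes

Take x = -13, y = 5. Substituting into each constraint:
  (1) (-13) + 3(5) = 2 ✓
  (2) -13 < 5 ✓
  (3) y = 5, target 5 ✓ (first branch holds)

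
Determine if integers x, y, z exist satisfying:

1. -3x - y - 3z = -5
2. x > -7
Yes

Take x = 0, y = 5, z = 0. Substituting into each constraint:
  (1) -3(0) + (-5) - 3(0) = -5 ✓
  (2) 0 > -7 ✓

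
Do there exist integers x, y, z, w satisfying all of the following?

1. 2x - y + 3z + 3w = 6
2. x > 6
Yes

Take x = 9, y = 0, z = -4, w = 0. Substituting into each constraint:
  (1) 2(9) + 0 + 3(-4) + 3(0) = 6 ✓
  (2) 9 > 6 ✓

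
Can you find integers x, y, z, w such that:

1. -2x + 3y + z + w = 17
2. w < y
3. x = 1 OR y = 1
Yes

Take x = 0, y = 1, z = 14, w = 0. Substituting into each constraint:
  (1) -2(0) + 3(1) + 14 + 0 = 17 ✓
  (2) 0 < 1 ✓
  (3) y = 1, target 1 ✓ (second branch holds)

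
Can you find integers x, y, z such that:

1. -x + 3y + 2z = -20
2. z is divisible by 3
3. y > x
Yes

Take x = -13, y = -11, z = 0. Substituting into each constraint:
  (1) 13 + 3(-11) + 2(0) = -20 ✓
  (2) 0 = 3 × 0, remainder 0 ✓
  (3) -11 > -13 ✓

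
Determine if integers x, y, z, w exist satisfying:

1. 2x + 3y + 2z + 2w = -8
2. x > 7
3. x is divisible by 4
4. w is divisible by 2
Yes

Take x = 8, y = 0, z = -12, w = 0. Substituting into each constraint:
  (1) 2(8) + 3(0) + 2(-12) + 2(0) = -8 ✓
  (2) 8 > 7 ✓
  (3) 8 = 4 × 2, remainder 0 ✓
  (4) 0 = 2 × 0, remainder 0 ✓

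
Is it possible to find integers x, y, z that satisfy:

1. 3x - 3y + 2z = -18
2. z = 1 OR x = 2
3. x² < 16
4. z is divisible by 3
Yes

Take x = 2, y = 8, z = 0. Substituting into each constraint:
  (1) 3(2) - 3(8) + 2(0) = -18 ✓
  (2) x = 2, target 2 ✓ (second branch holds)
  (3) x² = (2)² = 4, and 4 < 16 ✓
  (4) 0 = 3 × 0, remainder 0 ✓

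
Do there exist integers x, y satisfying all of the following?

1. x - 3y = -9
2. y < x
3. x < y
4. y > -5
No

A contradictory subset is {y < x, x < y}. No integer assignment can satisfy these jointly:

  - y < x: bounds one variable relative to another variable
  - x < y: bounds one variable relative to another variable

Direct contradiction: x > y and y > x cannot both hold.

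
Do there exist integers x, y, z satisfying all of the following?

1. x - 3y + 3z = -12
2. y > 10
Yes

Take x = 21, y = 11, z = 0. Substituting into each constraint:
  (1) 21 - 3(11) + 3(0) = -12 ✓
  (2) 11 > 10 ✓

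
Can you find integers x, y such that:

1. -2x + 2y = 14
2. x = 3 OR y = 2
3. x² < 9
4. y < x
No

A contradictory subset is {-2x + 2y = 14, y < x}. No integer assignment can satisfy these jointly:

  - -2x + 2y = 14: is a linear equation tying the variables together
  - y < x: bounds one variable relative to another variable

From the equation, x − y = -7, i.e. x − y = -7; but x > y requires x − y ≥ 1. Contradiction.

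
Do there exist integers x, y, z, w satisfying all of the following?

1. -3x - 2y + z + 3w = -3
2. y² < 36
Yes

Take x = 0, y = 0, z = 0, w = -1. Substituting into each constraint:
  (1) -3(0) - 2(0) + 0 + 3(-1) = -3 ✓
  (2) y² = (0)² = 0, and 0 < 36 ✓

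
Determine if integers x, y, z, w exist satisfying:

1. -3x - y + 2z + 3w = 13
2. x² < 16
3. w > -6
Yes

Take x = 0, y = -13, z = 0, w = 0. Substituting into each constraint:
  (1) -3(0) + 13 + 2(0) + 3(0) = 13 ✓
  (2) x² = (0)² = 0, and 0 < 16 ✓
  (3) 0 > -6 ✓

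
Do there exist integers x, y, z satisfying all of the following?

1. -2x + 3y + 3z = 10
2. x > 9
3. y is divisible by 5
Yes

Take x = 10, y = 0, z = 10. Substituting into each constraint:
  (1) -2(10) + 3(0) + 3(10) = 10 ✓
  (2) 10 > 9 ✓
  (3) 0 = 5 × 0, remainder 0 ✓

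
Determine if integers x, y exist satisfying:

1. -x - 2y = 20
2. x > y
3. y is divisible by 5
Yes

Take x = 0, y = -10. Substituting into each constraint:
  (1) 0 - 2(-10) = 20 ✓
  (2) 0 > -10 ✓
  (3) -10 = 5 × -2, remainder 0 ✓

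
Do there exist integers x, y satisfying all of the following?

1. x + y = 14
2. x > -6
Yes

Take x = 14, y = 0. Substituting into each constraint:
  (1) 14 + 0 = 14 ✓
  (2) 14 > -6 ✓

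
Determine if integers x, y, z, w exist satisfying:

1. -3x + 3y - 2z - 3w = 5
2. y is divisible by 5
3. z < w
Yes

Take x = -6, y = 0, z = 2, w = 3. Substituting into each constraint:
  (1) -3(-6) + 3(0) - 2(2) - 3(3) = 5 ✓
  (2) 0 = 5 × 0, remainder 0 ✓
  (3) 2 < 3 ✓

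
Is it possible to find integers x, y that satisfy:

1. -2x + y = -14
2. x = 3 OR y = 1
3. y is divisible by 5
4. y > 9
No

A contradictory subset is {-2x + y = -14, x = 3 OR y = 1, y > 9}. No integer assignment can satisfy these jointly:

  - -2x + y = -14: is a linear equation tying the variables together
  - x = 3 OR y = 1: forces a choice: either x = 3 or y = 1
  - y > 9: bounds one variable relative to a constant

Split on the disjunction (x = 3 OR y = 1):
  • If x = 3: the equation forces y = -8, which contradicts the bound y ≥ 10.
  • If y = 1: this contradicts the bound y ≥ 10.
Both branches are infeasible, so the system has no integer solution.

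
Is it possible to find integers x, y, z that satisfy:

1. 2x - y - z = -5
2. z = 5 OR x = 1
Yes

Take x = 0, y = 0, z = 5. Substituting into each constraint:
  (1) 2(0) + 0 + (-5) = -5 ✓
  (2) z = 5, target 5 ✓ (first branch holds)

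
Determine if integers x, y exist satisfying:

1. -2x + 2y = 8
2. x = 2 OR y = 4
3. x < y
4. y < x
No

A contradictory subset is {x < y, y < x}. No integer assignment can satisfy these jointly:

  - x < y: bounds one variable relative to another variable
  - y < x: bounds one variable relative to another variable

Direct contradiction: y > x and x > y cannot both hold.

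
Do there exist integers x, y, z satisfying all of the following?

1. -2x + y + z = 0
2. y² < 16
Yes

Take x = 0, y = 0, z = 0. Substituting into each constraint:
  (1) -2(0) + 0 + 0 = 0 ✓
  (2) y² = (0)² = 0, and 0 < 16 ✓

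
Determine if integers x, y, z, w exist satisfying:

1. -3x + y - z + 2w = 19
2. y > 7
Yes

Take x = 0, y = 19, z = 0, w = 0. Substituting into each constraint:
  (1) -3(0) + 19 + 0 + 2(0) = 19 ✓
  (2) 19 > 7 ✓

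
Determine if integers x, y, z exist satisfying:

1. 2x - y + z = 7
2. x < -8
Yes

Take x = -9, y = -25, z = 0. Substituting into each constraint:
  (1) 2(-9) + 25 + 0 = 7 ✓
  (2) -9 < -8 ✓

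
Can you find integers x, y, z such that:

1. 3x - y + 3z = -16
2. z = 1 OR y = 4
Yes

Take x = -4, y = 4, z = 0. Substituting into each constraint:
  (1) 3(-4) + (-4) + 3(0) = -16 ✓
  (2) y = 4, target 4 ✓ (second branch holds)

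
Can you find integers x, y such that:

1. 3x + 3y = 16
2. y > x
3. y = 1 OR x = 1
No

Even the single constraint (3x + 3y = 16) is infeasible over the integers.

  - 3x + 3y = 16: every term on the left is divisible by 3, so the LHS ≡ 0 (mod 3), but the RHS 16 is not — no integer solution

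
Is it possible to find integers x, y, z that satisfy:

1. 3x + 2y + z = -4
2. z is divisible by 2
Yes

Take x = -2, y = 0, z = 2. Substituting into each constraint:
  (1) 3(-2) + 2(0) + 2 = -4 ✓
  (2) 2 = 2 × 1, remainder 0 ✓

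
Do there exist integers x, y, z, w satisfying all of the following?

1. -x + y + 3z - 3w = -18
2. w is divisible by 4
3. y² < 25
Yes

Take x = 18, y = 0, z = 0, w = 0. Substituting into each constraint:
  (1) (-18) + 0 + 3(0) - 3(0) = -18 ✓
  (2) 0 = 4 × 0, remainder 0 ✓
  (3) y² = (0)² = 0, and 0 < 25 ✓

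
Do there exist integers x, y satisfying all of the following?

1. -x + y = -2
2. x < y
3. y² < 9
No

A contradictory subset is {-x + y = -2, x < y}. No integer assignment can satisfy these jointly:

  - -x + y = -2: is a linear equation tying the variables together
  - x < y: bounds one variable relative to another variable

From the equation, x − y = 2, i.e. y − x = -2; but y > x requires y − x ≥ 1. Contradiction.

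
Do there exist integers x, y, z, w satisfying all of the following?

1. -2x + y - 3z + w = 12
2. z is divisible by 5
Yes

Take x = 0, y = 12, z = 0, w = 0. Substituting into each constraint:
  (1) -2(0) + 12 - 3(0) + 0 = 12 ✓
  (2) 0 = 5 × 0, remainder 0 ✓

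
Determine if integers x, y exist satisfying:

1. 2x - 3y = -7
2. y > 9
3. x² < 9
No

The full constraint system is jointly infeasible over the integers. Each constraint and what it forces:

  - 2x - 3y = -7: is a linear equation tying the variables together
  - y > 9: bounds one variable relative to a constant
  - x² < 9: restricts x to |x| ≤ 2

Range argument: with x ∈ [-2, 2], y ∈ [10, ∞], the left side of the equation is at most -26, but the right side is -7 > -26. No integer solution exists.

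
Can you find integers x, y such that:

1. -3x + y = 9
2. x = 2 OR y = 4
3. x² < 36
Yes

Take x = 2, y = 15. Substituting into each constraint:
  (1) -3(2) + 15 = 9 ✓
  (2) x = 2, target 2 ✓ (first branch holds)
  (3) x² = (2)² = 4, and 4 < 36 ✓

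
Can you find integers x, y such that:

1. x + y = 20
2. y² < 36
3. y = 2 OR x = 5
Yes

Take x = 18, y = 2. Substituting into each constraint:
  (1) 18 + 2 = 20 ✓
  (2) y² = (2)² = 4, and 4 < 36 ✓
  (3) y = 2, target 2 ✓ (first branch holds)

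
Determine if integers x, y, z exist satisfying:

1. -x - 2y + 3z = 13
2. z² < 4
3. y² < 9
Yes

Take x = -13, y = 0, z = 0. Substituting into each constraint:
  (1) 13 - 2(0) + 3(0) = 13 ✓
  (2) z² = (0)² = 0, and 0 < 4 ✓
  (3) y² = (0)² = 0, and 0 < 9 ✓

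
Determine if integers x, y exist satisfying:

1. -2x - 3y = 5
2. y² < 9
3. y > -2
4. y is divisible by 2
No

A contradictory subset is {-2x - 3y = 5, y is divisible by 2}. No integer assignment can satisfy these jointly:

  - -2x - 3y = 5: is a linear equation tying the variables together
  - y is divisible by 2: restricts y to multiples of 2

Modular obstruction: writing y = 2y', every remaining term of the linear equation is divisible by 2, so the left side is ≡ 0 (mod 2); but the right side 5 ≡ 1 (mod 2). No integers can satisfy it.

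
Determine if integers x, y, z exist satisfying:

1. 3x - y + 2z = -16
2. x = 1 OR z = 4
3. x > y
Yes

Take x = 1, y = -1, z = -10. Substituting into each constraint:
  (1) 3(1) + 1 + 2(-10) = -16 ✓
  (2) x = 1, target 1 ✓ (first branch holds)
  (3) 1 > -1 ✓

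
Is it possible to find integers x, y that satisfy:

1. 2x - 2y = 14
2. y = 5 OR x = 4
Yes

Take x = 4, y = -3. Substituting into each constraint:
  (1) 2(4) - 2(-3) = 14 ✓
  (2) x = 4, target 4 ✓ (second branch holds)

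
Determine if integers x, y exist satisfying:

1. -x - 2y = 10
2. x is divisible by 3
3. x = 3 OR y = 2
No

The full constraint system is jointly infeasible over the integers. Each constraint and what it forces:

  - -x - 2y = 10: is a linear equation tying the variables together
  - x is divisible by 3: restricts x to multiples of 3
  - x = 3 OR y = 2: forces a choice: either x = 3 or y = 2

Split on the disjunction (x = 3 OR y = 2):
  • If x = 3: with x = 3, every remaining term of the linear equation is divisible by 2, so the left side is ≡ 0 (mod 2); but the right side 13 ≡ 1 (mod 2). No integers can satisfy it.
  • If y = 2: with y = 2, writing x = 3x', every remaining term of the linear equation is divisible by 3, so the left side is ≡ 0 (mod 3); but the right side 14 ≡ 2 (mod 3). No integers can satisfy it.
Both branches are infeasible, so the system has no integer solution.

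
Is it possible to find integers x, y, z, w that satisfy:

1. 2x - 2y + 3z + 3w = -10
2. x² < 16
Yes

Take x = 0, y = 2, z = 0, w = -2. Substituting into each constraint:
  (1) 2(0) - 2(2) + 3(0) + 3(-2) = -10 ✓
  (2) x² = (0)² = 0, and 0 < 16 ✓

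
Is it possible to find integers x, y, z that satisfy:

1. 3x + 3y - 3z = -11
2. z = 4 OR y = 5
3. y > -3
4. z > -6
No

Even the single constraint (3x + 3y - 3z = -11) is infeasible over the integers.

  - 3x + 3y - 3z = -11: every term on the left is divisible by 3, so the LHS ≡ 0 (mod 3), but the RHS -11 is not — no integer solution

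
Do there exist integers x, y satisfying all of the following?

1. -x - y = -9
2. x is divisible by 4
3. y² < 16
Yes

Take x = 8, y = 1. Substituting into each constraint:
  (1) (-8) + (-1) = -9 ✓
  (2) 8 = 4 × 2, remainder 0 ✓
  (3) y² = (1)² = 1, and 1 < 16 ✓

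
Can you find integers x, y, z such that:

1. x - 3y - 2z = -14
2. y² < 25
Yes

Take x = 0, y = 0, z = 7. Substituting into each constraint:
  (1) 0 - 3(0) - 2(7) = -14 ✓
  (2) y² = (0)² = 0, and 0 < 25 ✓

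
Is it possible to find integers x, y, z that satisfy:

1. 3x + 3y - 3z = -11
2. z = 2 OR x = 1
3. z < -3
No

Even the single constraint (3x + 3y - 3z = -11) is infeasible over the integers.

  - 3x + 3y - 3z = -11: every term on the left is divisible by 3, so the LHS ≡ 0 (mod 3), but the RHS -11 is not — no integer solution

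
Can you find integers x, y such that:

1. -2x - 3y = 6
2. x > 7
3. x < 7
No

A contradictory subset is {x > 7, x < 7}. No integer assignment can satisfy these jointly:

  - x > 7: bounds one variable relative to a constant
  - x < 7: bounds one variable relative to a constant

Direct contradiction: the bounds on x require x ≥ 8 and x ≤ 6 simultaneously, which is empty.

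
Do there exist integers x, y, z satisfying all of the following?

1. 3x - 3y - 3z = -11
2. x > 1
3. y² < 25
No

Even the single constraint (3x - 3y - 3z = -11) is infeasible over the integers.

  - 3x - 3y - 3z = -11: every term on the left is divisible by 3, so the LHS ≡ 0 (mod 3), but the RHS -11 is not — no integer solution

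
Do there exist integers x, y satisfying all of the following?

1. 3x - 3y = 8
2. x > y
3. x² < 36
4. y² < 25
No

Even the single constraint (3x - 3y = 8) is infeasible over the integers.

  - 3x - 3y = 8: every term on the left is divisible by 3, so the LHS ≡ 0 (mod 3), but the RHS 8 is not — no integer solution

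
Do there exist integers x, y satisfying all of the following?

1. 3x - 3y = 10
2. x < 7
No

Even the single constraint (3x - 3y = 10) is infeasible over the integers.

  - 3x - 3y = 10: every term on the left is divisible by 3, so the LHS ≡ 0 (mod 3), but the RHS 10 is not — no integer solution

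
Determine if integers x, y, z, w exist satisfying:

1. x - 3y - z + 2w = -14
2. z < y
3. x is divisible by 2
Yes

Take x = 0, y = 0, z = -2, w = -8. Substituting into each constraint:
  (1) 0 - 3(0) + 2 + 2(-8) = -14 ✓
  (2) -2 < 0 ✓
  (3) 0 = 2 × 0, remainder 0 ✓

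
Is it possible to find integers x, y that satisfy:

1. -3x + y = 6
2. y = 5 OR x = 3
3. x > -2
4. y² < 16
No

A contradictory subset is {-3x + y = 6, y = 5 OR x = 3, y² < 16}. No integer assignment can satisfy these jointly:

  - -3x + y = 6: is a linear equation tying the variables together
  - y = 5 OR x = 3: forces a choice: either y = 5 or x = 3
  - y² < 16: restricts y to |y| ≤ 3

Split on the disjunction (y = 5 OR x = 3):
  • If y = 5: this contradicts y² < 16, which requires |y| ≤ 3.
  • If x = 3: the equation forces y = 15, but y² < 16 requires |y| ≤ 3.
Both branches are infeasible, so the system has no integer solution.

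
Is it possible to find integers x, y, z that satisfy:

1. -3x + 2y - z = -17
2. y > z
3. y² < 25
Yes

Take x = 6, y = 0, z = -1. Substituting into each constraint:
  (1) -3(6) + 2(0) + 1 = -17 ✓
  (2) 0 > -1 ✓
  (3) y² = (0)² = 0, and 0 < 25 ✓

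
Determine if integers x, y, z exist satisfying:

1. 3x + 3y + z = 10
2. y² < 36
Yes

Take x = 0, y = 0, z = 10. Substituting into each constraint:
  (1) 3(0) + 3(0) + 10 = 10 ✓
  (2) y² = (0)² = 0, and 0 < 36 ✓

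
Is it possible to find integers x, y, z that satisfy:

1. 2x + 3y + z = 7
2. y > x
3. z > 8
Yes

Take x = -1, y = 0, z = 9. Substituting into each constraint:
  (1) 2(-1) + 3(0) + 9 = 7 ✓
  (2) 0 > -1 ✓
  (3) 9 > 8 ✓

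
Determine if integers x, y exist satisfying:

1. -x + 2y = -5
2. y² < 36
Yes

Take x = 5, y = 0. Substituting into each constraint:
  (1) (-5) + 2(0) = -5 ✓
  (2) y² = (0)² = 0, and 0 < 36 ✓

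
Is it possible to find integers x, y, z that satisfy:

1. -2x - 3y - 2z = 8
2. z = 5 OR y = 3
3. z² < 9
No

The full constraint system is jointly infeasible over the integers. Each constraint and what it forces:

  - -2x - 3y - 2z = 8: is a linear equation tying the variables together
  - z = 5 OR y = 3: forces a choice: either z = 5 or y = 3
  - z² < 9: restricts z to |z| ≤ 2

Split on the disjunction (z = 5 OR y = 3):
  • If z = 5: this contradicts z² < 9, which requires |z| ≤ 2.
  • If y = 3: with y = 3, every remaining term of the linear equation is divisible by 2, so the left side is ≡ 0 (mod 2); but the right side 17 ≡ 1 (mod 2). No integers can satisfy it.
Both branches are infeasible, so the system has no integer solution.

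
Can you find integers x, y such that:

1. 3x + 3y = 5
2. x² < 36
No

Even the single constraint (3x + 3y = 5) is infeasible over the integers.

  - 3x + 3y = 5: every term on the left is divisible by 3, so the LHS ≡ 0 (mod 3), but the RHS 5 is not — no integer solution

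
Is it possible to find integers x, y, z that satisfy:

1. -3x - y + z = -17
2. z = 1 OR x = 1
Yes

Take x = 0, y = 18, z = 1. Substituting into each constraint:
  (1) -3(0) + (-18) + 1 = -17 ✓
  (2) z = 1, target 1 ✓ (first branch holds)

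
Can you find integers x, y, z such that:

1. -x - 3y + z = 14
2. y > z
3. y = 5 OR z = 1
Yes

Take x = -25, y = 5, z = 4. Substituting into each constraint:
  (1) 25 - 3(5) + 4 = 14 ✓
  (2) 5 > 4 ✓
  (3) y = 5, target 5 ✓ (first branch holds)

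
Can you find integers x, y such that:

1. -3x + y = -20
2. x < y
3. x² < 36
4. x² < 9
No

A contradictory subset is {-3x + y = -20, x < y, x² < 9}. No integer assignment can satisfy these jointly:

  - -3x + y = -20: is a linear equation tying the variables together
  - x < y: bounds one variable relative to another variable
  - x² < 9: restricts x to |x| ≤ 2

Propagating the comparison: y > x and x ≥ -2 give y ≥ -1. Range argument: with x ∈ [-2, 2], y ∈ [-1, ∞], the left side of the equation is at least -7, but the right side is -20 < -7. No integer solution exists.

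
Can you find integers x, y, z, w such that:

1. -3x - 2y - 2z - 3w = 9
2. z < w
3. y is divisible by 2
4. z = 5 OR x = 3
Yes

Take x = 3, y = 0, z = -6, w = -2. Substituting into each constraint:
  (1) -3(3) - 2(0) - 2(-6) - 3(-2) = 9 ✓
  (2) -6 < -2 ✓
  (3) 0 = 2 × 0, remainder 0 ✓
  (4) x = 3, target 3 ✓ (second branch holds)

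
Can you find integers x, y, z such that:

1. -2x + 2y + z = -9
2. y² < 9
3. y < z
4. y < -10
No

A contradictory subset is {y² < 9, y < -10}. No integer assignment can satisfy these jointly:

  - y² < 9: restricts y to |y| ≤ 2
  - y < -10: bounds one variable relative to a constant

Direct contradiction: the bounds on y require y ≥ -2 and y ≤ -11 simultaneously, which is empty.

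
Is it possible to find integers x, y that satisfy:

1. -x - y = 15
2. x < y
Yes

Take x = -8, y = -7. Substituting into each constraint:
  (1) 8 + 7 = 15 ✓
  (2) -8 < -7 ✓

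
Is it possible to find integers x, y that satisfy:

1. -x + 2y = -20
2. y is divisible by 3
Yes

Take x = 20, y = 0. Substituting into each constraint:
  (1) (-20) + 2(0) = -20 ✓
  (2) 0 = 3 × 0, remainder 0 ✓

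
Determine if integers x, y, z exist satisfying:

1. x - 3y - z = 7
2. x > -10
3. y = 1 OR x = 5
Yes

Take x = 10, y = 1, z = 0. Substituting into each constraint:
  (1) 10 - 3(1) + 0 = 7 ✓
  (2) 10 > -10 ✓
  (3) y = 1, target 1 ✓ (first branch holds)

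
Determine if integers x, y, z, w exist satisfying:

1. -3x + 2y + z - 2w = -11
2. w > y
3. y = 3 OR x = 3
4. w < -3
Yes

Take x = 3, y = -5, z = 0, w = -4. Substituting into each constraint:
  (1) -3(3) + 2(-5) + 0 - 2(-4) = -11 ✓
  (2) -4 > -5 ✓
  (3) x = 3, target 3 ✓ (second branch holds)
  (4) -4 < -3 ✓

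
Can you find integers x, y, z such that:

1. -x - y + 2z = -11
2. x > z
Yes

Take x = 1, y = 10, z = 0. Substituting into each constraint:
  (1) (-1) + (-10) + 2(0) = -11 ✓
  (2) 1 > 0 ✓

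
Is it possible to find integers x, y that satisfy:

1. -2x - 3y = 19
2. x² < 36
Yes

Take x = 1, y = -7. Substituting into each constraint:
  (1) -2(1) - 3(-7) = 19 ✓
  (2) x² = (1)² = 1, and 1 < 36 ✓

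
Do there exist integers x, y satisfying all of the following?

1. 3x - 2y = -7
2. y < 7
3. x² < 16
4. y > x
Yes

Take x = 1, y = 5. Substituting into each constraint:
  (1) 3(1) - 2(5) = -7 ✓
  (2) 5 < 7 ✓
  (3) x² = (1)² = 1, and 1 < 16 ✓
  (4) 5 > 1 ✓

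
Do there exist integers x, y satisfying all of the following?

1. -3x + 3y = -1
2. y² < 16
No

Even the single constraint (-3x + 3y = -1) is infeasible over the integers.

  - -3x + 3y = -1: every term on the left is divisible by 3, so the LHS ≡ 0 (mod 3), but the RHS -1 is not — no integer solution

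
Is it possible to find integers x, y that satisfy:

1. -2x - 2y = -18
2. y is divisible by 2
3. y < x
Yes

Take x = 9, y = 0. Substituting into each constraint:
  (1) -2(9) - 2(0) = -18 ✓
  (2) 0 = 2 × 0, remainder 0 ✓
  (3) 0 < 9 ✓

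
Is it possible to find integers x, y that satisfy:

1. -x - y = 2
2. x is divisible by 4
Yes

Take x = 0, y = -2. Substituting into each constraint:
  (1) 0 + 2 = 2 ✓
  (2) 0 = 4 × 0, remainder 0 ✓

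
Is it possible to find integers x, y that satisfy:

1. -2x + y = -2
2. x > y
Yes

Take x = 1, y = 0. Substituting into each constraint:
  (1) -2(1) + 0 = -2 ✓
  (2) 1 > 0 ✓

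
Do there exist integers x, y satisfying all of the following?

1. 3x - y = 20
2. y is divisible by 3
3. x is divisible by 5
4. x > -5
No

A contradictory subset is {3x - y = 20, y is divisible by 3}. No integer assignment can satisfy these jointly:

  - 3x - y = 20: is a linear equation tying the variables together
  - y is divisible by 3: restricts y to multiples of 3

Modular obstruction: writing y = 3y', every remaining term of the linear equation is divisible by 3, so the left side is ≡ 0 (mod 3); but the right side 20 ≡ 2 (mod 3). No integers can satisfy it.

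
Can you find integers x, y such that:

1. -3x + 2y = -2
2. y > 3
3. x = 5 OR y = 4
No

The full constraint system is jointly infeasible over the integers. Each constraint and what it forces:

  - -3x + 2y = -2: is a linear equation tying the variables together
  - y > 3: bounds one variable relative to a constant
  - x = 5 OR y = 4: forces a choice: either x = 5 or y = 4

Split on the disjunction (x = 5 OR y = 4):
  • If x = 5: with x = 5, every remaining term of the linear equation is divisible by 2, so the left side is ≡ 0 (mod 2); but the right side 13 ≡ 1 (mod 2). No integers can satisfy it.
  • If y = 4: with y = 4, every remaining term of the linear equation is divisible by 3, so the left side is ≡ 0 (mod 3); but the right side -10 ≡ 2 (mod 3). No integers can satisfy it.
Both branches are infeasible, so the system has no integer solution.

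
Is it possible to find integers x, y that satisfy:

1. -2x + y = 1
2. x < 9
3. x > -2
Yes

Take x = 0, y = 1. Substituting into each constraint:
  (1) -2(0) + 1 = 1 ✓
  (2) 0 < 9 ✓
  (3) 0 > -2 ✓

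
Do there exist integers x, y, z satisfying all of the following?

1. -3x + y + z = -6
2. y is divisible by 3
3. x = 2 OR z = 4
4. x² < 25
Yes

Take x = 2, y = -6, z = 6. Substituting into each constraint:
  (1) -3(2) + (-6) + 6 = -6 ✓
  (2) -6 = 3 × -2, remainder 0 ✓
  (3) x = 2, target 2 ✓ (first branch holds)
  (4) x² = (2)² = 4, and 4 < 25 ✓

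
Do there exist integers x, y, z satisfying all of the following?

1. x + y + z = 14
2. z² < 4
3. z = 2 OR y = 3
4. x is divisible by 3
Yes

Take x = 12, y = 3, z = -1. Substituting into each constraint:
  (1) 12 + 3 + (-1) = 14 ✓
  (2) z² = (-1)² = 1, and 1 < 4 ✓
  (3) y = 3, target 3 ✓ (second branch holds)
  (4) 12 = 3 × 4, remainder 0 ✓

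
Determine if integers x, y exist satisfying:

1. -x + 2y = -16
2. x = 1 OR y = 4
Yes

Take x = 24, y = 4. Substituting into each constraint:
  (1) (-24) + 2(4) = -16 ✓
  (2) y = 4, target 4 ✓ (second branch holds)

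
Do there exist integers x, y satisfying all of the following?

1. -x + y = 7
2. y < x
No

The full constraint system is jointly infeasible over the integers. Each constraint and what it forces:

  - -x + y = 7: is a linear equation tying the variables together
  - y < x: bounds one variable relative to another variable

From the equation, x − y = -7, i.e. x − y = -7; but x > y requires x − y ≥ 1. Contradiction.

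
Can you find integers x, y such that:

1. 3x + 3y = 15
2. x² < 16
Yes

Take x = 0, y = 5. Substituting into each constraint:
  (1) 3(0) + 3(5) = 15 ✓
  (2) x² = (0)² = 0, and 0 < 16 ✓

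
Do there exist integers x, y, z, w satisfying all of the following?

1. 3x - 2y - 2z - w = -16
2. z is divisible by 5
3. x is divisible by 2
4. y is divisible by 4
Yes

Take x = 0, y = 0, z = 0, w = 16. Substituting into each constraint:
  (1) 3(0) - 2(0) - 2(0) + (-16) = -16 ✓
  (2) 0 = 5 × 0, remainder 0 ✓
  (3) 0 = 2 × 0, remainder 0 ✓
  (4) 0 = 4 × 0, remainder 0 ✓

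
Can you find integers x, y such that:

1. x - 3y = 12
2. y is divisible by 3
Yes

Take x = 12, y = 0. Substituting into each constraint:
  (1) 12 - 3(0) = 12 ✓
  (2) 0 = 3 × 0, remainder 0 ✓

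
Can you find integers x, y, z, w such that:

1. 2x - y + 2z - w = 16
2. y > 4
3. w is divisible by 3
Yes

Take x = 11, y = 6, z = 0, w = 0. Substituting into each constraint:
  (1) 2(11) + (-6) + 2(0) + 0 = 16 ✓
  (2) 6 > 4 ✓
  (3) 0 = 3 × 0, remainder 0 ✓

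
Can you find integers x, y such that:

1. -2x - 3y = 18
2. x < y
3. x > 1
No

The full constraint system is jointly infeasible over the integers. Each constraint and what it forces:

  - -2x - 3y = 18: is a linear equation tying the variables together
  - x < y: bounds one variable relative to another variable
  - x > 1: bounds one variable relative to a constant

Propagating the comparison: y > x and x ≥ 2 give y ≥ 3. Range argument: with x ∈ [2, ∞], y ∈ [3, ∞], the left side of the equation is at most -13, but the right side is 18 > -13. No integer solution exists.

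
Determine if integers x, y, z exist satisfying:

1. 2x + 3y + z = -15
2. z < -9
Yes

Take x = -2, y = 0, z = -11. Substituting into each constraint:
  (1) 2(-2) + 3(0) + (-11) = -15 ✓
  (2) -11 < -9 ✓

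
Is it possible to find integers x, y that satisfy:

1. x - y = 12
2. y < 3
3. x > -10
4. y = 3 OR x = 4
Yes

Take x = 4, y = -8. Substituting into each constraint:
  (1) 4 + 8 = 12 ✓
  (2) -8 < 3 ✓
  (3) 4 > -10 ✓
  (4) x = 4, target 4 ✓ (second branch holds)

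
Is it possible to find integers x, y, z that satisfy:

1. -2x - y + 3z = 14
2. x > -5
Yes

Take x = 0, y = 1, z = 5. Substituting into each constraint:
  (1) -2(0) + (-1) + 3(5) = 14 ✓
  (2) 0 > -5 ✓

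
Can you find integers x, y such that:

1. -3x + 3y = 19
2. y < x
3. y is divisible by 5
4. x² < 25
No

Even the single constraint (-3x + 3y = 19) is infeasible over the integers.

  - -3x + 3y = 19: every term on the left is divisible by 3, so the LHS ≡ 0 (mod 3), but the RHS 19 is not — no integer solution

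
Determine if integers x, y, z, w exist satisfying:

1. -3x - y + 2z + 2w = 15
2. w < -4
Yes

Take x = 0, y = -25, z = 0, w = -5. Substituting into each constraint:
  (1) -3(0) + 25 + 2(0) + 2(-5) = 15 ✓
  (2) -5 < -4 ✓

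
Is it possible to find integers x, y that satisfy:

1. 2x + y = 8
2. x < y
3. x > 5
No

The full constraint system is jointly infeasible over the integers. Each constraint and what it forces:

  - 2x + y = 8: is a linear equation tying the variables together
  - x < y: bounds one variable relative to another variable
  - x > 5: bounds one variable relative to a constant

Propagating the comparison: y > x and x ≥ 6 give y ≥ 7. Range argument: with x ∈ [6, ∞], y ∈ [7, ∞], the left side of the equation is at least 19, but the right side is 8 < 19. No integer solution exists.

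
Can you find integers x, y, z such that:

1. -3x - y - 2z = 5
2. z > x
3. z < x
No

A contradictory subset is {z > x, z < x}. No integer assignment can satisfy these jointly:

  - z > x: bounds one variable relative to another variable
  - z < x: bounds one variable relative to another variable

Direct contradiction: z > x and x > z cannot both hold.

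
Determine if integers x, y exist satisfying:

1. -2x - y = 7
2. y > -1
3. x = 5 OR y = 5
Yes

Take x = -6, y = 5. Substituting into each constraint:
  (1) -2(-6) + (-5) = 7 ✓
  (2) 5 > -1 ✓
  (3) y = 5, target 5 ✓ (second branch holds)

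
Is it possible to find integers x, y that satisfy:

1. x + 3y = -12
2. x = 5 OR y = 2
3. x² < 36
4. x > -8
No

A contradictory subset is {x + 3y = -12, x = 5 OR y = 2, x > -8}. No integer assignment can satisfy these jointly:

  - x + 3y = -12: is a linear equation tying the variables together
  - x = 5 OR y = 2: forces a choice: either x = 5 or y = 2
  - x > -8: bounds one variable relative to a constant

Split on the disjunction (x = 5 OR y = 2):
  • If x = 5: with x = 5, every remaining term of the linear equation is divisible by 3, so the left side is ≡ 0 (mod 3); but the right side -17 ≡ 1 (mod 3). No integers can satisfy it.
  • If y = 2: the equation forces x = -18, which contradicts the bound x ≥ -7.
Both branches are infeasible, so the system has no integer solution.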